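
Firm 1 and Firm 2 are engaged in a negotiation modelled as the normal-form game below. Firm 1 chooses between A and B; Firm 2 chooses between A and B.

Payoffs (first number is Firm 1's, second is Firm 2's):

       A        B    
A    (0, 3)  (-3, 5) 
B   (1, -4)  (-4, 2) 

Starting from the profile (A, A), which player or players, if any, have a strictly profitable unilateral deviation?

Both

Firm 1 at (A, A) earns 0; deviating to B yields 1 — a strict improvement.
Firm 2 earns 3; deviating to B yields 5 — a strict improvement.
Both Firm 1 and Firm 2 have strictly profitable deviations.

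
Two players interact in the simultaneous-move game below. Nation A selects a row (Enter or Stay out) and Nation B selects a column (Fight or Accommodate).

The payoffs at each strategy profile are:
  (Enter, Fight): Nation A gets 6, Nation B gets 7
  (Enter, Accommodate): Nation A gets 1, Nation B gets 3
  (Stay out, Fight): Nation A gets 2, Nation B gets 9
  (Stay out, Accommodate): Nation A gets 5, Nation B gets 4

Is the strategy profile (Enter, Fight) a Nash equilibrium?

At (Enter, Fight), Nation A earns 6; switching to Stay out would give 2, so Nation A has no profitable deviation.
Nation B earns 7; switching to Accommodate would give 3, so Nation B has no profitable deviation.
Neither player can gain by a unilateral deviation, so this profile is a Nash equilibrium.

Yes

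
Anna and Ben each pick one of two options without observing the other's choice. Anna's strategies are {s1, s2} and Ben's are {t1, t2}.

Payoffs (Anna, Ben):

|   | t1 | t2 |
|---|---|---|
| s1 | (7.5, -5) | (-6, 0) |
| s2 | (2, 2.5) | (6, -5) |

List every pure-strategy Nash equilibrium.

(s1, t1): Ben prefers t2 (0 > -5) — not an equilibrium.
(s1, t2): Anna prefers s2 (6 > -6) — not an equilibrium.
(s2, t1): Anna prefers s1 (7.5 > 2) — not an equilibrium.
(s2, t2): Ben prefers t1 (2.5 > -5) — not an equilibrium.

none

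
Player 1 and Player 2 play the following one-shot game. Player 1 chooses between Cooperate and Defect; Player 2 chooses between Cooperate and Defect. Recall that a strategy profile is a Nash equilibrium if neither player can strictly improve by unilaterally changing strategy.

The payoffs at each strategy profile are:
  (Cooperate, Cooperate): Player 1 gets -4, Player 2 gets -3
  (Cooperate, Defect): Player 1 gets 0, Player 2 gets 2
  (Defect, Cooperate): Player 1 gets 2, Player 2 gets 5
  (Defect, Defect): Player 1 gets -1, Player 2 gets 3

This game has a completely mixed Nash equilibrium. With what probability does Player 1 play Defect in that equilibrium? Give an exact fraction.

Let r be the probability that Player 1 plays Cooperate. In a completely mixed equilibrium, Player 2 must be indifferent between Cooperate and Defect.
Player 2's expected payoff from Cooperate is −3r + 5(1−r); from Defect it is 2r + 3(1−r).
Setting these equal: −8r + 5 = −r + 3, so r = 2/7.
Therefore Player 1 plays Defect with probability 1 − 2/7 = 5/7.

5/7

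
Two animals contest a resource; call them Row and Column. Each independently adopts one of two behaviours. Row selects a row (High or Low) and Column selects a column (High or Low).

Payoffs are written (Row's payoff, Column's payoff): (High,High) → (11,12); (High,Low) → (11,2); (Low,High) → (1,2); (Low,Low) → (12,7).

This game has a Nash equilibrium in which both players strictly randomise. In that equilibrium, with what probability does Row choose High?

1/3

Let x be the probability that Row plays High. In a completely mixed equilibrium, Column must be indifferent between High and Low.
Column's expected payoff from High is 12x + 2(1−x); from Low it is 2x + 7(1−x).
Setting these equal: 10x + 2 = −5x + 7, so x = 1/3.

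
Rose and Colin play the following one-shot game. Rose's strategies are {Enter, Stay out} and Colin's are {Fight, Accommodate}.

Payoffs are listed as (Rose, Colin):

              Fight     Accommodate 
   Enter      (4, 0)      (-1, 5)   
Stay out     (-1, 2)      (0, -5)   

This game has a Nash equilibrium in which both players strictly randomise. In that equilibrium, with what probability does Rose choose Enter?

Let x be the probability that Rose plays Enter. In a completely mixed equilibrium, Colin must be indifferent between Fight and Accommodate.
Colin's expected payoff from Fight is 2(1−x); from Accommodate it is 5x − 5(1−x).
Setting these equal: −2x + 2 = 10x − 5, so x = 7/12.

7/12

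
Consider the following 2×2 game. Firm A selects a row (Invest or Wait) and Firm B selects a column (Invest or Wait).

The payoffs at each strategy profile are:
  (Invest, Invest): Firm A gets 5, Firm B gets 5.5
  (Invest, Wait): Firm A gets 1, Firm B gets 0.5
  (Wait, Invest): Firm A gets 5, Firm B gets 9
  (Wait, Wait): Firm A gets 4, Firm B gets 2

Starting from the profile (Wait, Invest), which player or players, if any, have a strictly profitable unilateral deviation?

Neither

Firm A at (Wait, Invest) earns 5; deviating to Invest yields 5 — not better.
Firm B earns 9; deviating to Wait yields 2 — not better.
Neither player can strictly improve; the profile is a Nash equilibrium.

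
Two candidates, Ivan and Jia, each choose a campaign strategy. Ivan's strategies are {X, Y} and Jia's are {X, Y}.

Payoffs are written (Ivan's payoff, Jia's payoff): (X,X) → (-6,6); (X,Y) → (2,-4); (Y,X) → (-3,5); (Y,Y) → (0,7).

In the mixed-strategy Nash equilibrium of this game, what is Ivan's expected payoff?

First find y, the probability Jia plays X, from Ivan's indifference between X and Y: −6y + 2(1−y) = −3y, giving y = 2/5.
Since Ivan is indifferent in equilibrium, Ivan's expected payoff equals the payoff from either row against (2/5, 3/5). Using X: −6(2/5) + 2(3/5) = -6/5.

-6/5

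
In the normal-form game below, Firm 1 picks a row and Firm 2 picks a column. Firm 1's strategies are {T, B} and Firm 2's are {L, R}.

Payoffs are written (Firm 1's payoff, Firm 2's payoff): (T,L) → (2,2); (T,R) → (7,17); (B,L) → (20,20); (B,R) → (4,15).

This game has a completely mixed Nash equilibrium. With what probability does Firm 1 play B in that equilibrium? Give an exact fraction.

3/4

Let r be the probability that Firm 1 plays T. In a completely mixed equilibrium, Firm 2 must be indifferent between L and R.
Firm 2's expected payoff from L is 2r + 20(1−r); from R it is 17r + 15(1−r).
Setting these equal: −18r + 20 = 2r + 15, so r = 1/4.
Therefore Firm 1 plays B with probability 1 − 1/4 = 3/4.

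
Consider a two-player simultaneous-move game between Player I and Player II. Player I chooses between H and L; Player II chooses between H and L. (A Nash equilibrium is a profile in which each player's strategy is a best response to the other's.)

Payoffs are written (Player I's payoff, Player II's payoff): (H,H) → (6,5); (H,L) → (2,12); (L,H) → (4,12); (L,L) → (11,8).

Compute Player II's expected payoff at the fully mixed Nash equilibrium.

104/11

First find p, the probability Player I plays H, from Player II's indifference between H and L: 5p + 12(1−p) = 12p + 8(1−p), giving p = 4/11.
Since Player II is indifferent in equilibrium, Player II's expected payoff equals the payoff from either column against (4/11, 7/11). Using H: 5(4/11) + 12(7/11) = 104/11.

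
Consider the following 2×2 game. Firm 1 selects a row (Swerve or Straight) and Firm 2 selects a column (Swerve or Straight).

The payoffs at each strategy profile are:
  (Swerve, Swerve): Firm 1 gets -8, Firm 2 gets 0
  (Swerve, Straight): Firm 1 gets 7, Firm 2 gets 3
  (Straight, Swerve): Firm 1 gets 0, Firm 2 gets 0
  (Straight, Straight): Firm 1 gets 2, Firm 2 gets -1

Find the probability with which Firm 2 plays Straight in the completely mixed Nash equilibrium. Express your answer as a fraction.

8/13

Let c be the probability that Firm 2 plays Swerve. In a completely mixed equilibrium, Firm 1 must be indifferent between Swerve and Straight.
Firm 1's expected payoff from Swerve is −8c + 7(1−c); from Straight it is 2(1−c).
Setting these equal: −15c + 7 = −2c + 2, so c = 5/13.
Therefore Firm 2 plays Straight with probability 1 − 5/13 = 8/13.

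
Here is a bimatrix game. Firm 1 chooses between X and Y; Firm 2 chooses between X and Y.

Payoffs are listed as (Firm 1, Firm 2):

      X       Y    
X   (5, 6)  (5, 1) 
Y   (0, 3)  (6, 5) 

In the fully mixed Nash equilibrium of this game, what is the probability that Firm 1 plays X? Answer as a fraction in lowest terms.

Let r be the probability that Firm 1 plays X. In a completely mixed equilibrium, Firm 2 must be indifferent between X and Y.
Firm 2's expected payoff from X is 6r + 3(1−r); from Y it is r + 5(1−r).
Setting these equal: 3r + 3 = −4r + 5, so r = 2/7.

2/7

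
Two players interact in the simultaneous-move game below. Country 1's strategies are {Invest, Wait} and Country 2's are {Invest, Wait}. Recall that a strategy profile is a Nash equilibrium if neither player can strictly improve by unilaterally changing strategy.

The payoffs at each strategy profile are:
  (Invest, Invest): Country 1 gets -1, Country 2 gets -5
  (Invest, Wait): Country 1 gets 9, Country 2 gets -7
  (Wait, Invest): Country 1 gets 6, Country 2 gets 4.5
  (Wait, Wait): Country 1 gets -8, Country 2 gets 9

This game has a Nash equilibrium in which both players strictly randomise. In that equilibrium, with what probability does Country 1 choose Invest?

Let x be the probability that Country 1 plays Invest. In a completely mixed equilibrium, Country 2 must be indifferent between Invest and Wait.
Country 2's expected payoff from Invest is −5x + 4.5(1−x); from Wait it is −7x + 9(1−x).
Setting these equal: −9.5x + 4.5 = −16x + 9, so x = 9/13.

9/13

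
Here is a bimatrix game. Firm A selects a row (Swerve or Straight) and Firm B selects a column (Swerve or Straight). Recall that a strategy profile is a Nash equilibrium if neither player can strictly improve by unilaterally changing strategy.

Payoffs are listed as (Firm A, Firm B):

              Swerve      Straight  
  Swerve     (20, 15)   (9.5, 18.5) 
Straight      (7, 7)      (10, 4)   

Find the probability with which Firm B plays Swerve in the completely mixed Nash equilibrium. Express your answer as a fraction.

1/27

Let c be the probability that Firm B plays Swerve. In a completely mixed equilibrium, Firm A must be indifferent between Swerve and Straight.
Firm A's expected payoff from Swerve is 20c + 9.5(1−c); from Straight it is 7c + 10(1−c).
Setting these equal: 10.5c + 9.5 = −3c + 10, so c = 1/27.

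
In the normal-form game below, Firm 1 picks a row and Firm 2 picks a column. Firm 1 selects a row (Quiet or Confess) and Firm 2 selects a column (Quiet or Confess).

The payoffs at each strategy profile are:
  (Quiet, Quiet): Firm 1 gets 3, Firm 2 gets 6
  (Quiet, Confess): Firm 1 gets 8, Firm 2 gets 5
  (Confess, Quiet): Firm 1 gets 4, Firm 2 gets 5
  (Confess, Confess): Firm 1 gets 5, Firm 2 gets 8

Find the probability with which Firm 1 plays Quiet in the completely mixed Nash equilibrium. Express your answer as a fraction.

Let r be the probability that Firm 1 plays Quiet. In a completely mixed equilibrium, Firm 2 must be indifferent between Quiet and Confess.
Firm 2's expected payoff from Quiet is 6r + 5(1−r); from Confess it is 5r + 8(1−r).
Setting these equal: r + 5 = −3r + 8, so r = 3/4.

3/4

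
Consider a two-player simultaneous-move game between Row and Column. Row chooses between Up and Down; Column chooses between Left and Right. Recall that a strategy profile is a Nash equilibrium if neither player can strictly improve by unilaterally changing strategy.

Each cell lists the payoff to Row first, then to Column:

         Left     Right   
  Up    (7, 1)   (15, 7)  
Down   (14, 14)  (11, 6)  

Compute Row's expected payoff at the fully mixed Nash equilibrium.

133/11

First find y, the probability Column plays Left, from Row's indifference between Up and Down: 7y + 15(1−y) = 14y + 11(1−y), giving y = 4/11.
Since Row is indifferent in equilibrium, Row's expected payoff equals the payoff from either row against (4/11, 7/11). Using Up: 7(4/11) + 15(7/11) = 133/11.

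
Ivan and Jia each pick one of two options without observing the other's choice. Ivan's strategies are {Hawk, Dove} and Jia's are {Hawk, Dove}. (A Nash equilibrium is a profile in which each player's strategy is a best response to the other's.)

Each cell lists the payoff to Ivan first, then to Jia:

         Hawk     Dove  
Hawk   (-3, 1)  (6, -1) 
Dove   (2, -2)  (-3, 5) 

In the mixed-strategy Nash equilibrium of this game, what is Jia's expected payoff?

First find p, the probability Ivan plays Hawk, from Jia's indifference between Hawk and Dove: p − 2(1−p) = −p + 5(1−p), giving p = 7/9.
Since Jia is indifferent in equilibrium, Jia's expected payoff equals the payoff from either column against (7/9, 2/9). Using Hawk: (7/9) − 2(2/9) = 1/3.

1/3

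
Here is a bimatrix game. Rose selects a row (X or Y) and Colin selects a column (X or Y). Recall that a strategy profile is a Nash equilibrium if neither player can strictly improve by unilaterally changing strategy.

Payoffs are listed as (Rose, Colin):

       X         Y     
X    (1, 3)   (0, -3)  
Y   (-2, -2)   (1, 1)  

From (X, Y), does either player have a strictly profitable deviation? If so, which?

Rose at (X, Y) earns 0; deviating to Y yields 1 — a strict improvement.
Colin earns -3; deviating to X yields 3 — a strict improvement.
Both Rose and Colin have strictly profitable deviations.

Both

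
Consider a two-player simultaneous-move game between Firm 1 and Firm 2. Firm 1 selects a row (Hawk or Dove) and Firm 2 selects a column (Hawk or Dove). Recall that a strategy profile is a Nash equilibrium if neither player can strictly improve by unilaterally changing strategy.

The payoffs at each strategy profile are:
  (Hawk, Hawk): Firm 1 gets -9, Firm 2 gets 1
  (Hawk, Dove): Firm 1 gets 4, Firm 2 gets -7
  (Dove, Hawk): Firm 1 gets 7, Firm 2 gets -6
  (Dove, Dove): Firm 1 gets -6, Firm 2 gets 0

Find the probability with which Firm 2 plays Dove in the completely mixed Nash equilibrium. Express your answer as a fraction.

8/13

Let y be the probability that Firm 2 plays Hawk. In a completely mixed equilibrium, Firm 1 must be indifferent between Hawk and Dove.
Firm 1's expected payoff from Hawk is −9y + 4(1−y); from Dove it is 7y − 6(1−y).
Setting these equal: −13y + 4 = 13y − 6, so y = 5/13.
Therefore Firm 2 plays Dove with probability 1 − 5/13 = 8/13.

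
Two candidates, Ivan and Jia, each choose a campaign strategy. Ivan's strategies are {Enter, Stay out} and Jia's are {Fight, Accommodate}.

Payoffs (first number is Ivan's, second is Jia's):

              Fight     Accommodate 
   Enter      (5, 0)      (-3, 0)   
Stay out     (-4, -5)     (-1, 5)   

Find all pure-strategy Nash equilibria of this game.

(Enter, Fight): Ivan gets 5 ≥ -4 from Stay out, and Jia gets 0 ≥ 0 from Accommodate — Nash equilibrium.
(Enter, Accommodate): Ivan prefers Stay out (-1 > -3) — not an equilibrium.
(Stay out, Fight): Ivan prefers Enter (5 > -4); Jia prefers Accommodate (5 > -5) — not an equilibrium.
(Stay out, Accommodate): Ivan gets -1 ≥ -3 from Enter, and Jia gets 5 ≥ -5 from Fight — Nash equilibrium.

(Enter, Fight) and (Stay out, Accommodate)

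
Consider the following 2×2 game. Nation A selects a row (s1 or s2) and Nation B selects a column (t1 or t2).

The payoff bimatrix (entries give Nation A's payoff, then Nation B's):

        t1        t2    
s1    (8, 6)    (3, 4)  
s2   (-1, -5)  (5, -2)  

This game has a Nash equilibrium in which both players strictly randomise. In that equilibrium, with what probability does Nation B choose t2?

9/11

Let y be the probability that Nation B plays t1. In a completely mixed equilibrium, Nation A must be indifferent between s1 and s2.
Nation A's expected payoff from s1 is 8y + 3(1−y); from s2 it is −y + 5(1−y).
Setting these equal: 5y + 3 = −6y + 5, so y = 2/11.
Therefore Nation B plays t2 with probability 1 − 2/11 = 9/11.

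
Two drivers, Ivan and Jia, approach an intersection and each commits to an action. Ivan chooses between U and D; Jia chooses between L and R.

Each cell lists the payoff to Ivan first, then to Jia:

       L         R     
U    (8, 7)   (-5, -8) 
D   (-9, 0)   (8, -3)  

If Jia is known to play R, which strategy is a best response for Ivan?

D

Against R, Ivan earns -5 from U and 8 from D.
So D is the best response.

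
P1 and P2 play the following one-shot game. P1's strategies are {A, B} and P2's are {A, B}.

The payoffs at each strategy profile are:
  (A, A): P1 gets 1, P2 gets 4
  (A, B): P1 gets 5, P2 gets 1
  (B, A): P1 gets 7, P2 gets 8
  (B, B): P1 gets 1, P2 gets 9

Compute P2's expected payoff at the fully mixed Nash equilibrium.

7

First find p, the probability P1 plays A, from P2's indifference between A and B: 4p + 8(1−p) = p + 9(1−p), giving p = 1/4.
Since P2 is indifferent in equilibrium, P2's expected payoff equals the payoff from either column against (1/4, 3/4). Using A: 4(1/4) + 8(3/4) = 7.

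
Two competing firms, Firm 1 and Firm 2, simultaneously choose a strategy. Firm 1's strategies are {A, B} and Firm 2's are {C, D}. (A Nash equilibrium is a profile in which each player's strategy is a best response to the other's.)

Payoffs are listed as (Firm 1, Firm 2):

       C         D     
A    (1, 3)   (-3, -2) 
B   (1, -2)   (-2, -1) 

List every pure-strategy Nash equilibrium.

(A, C) and (B, D)

(A, C): Firm 1 gets 1 ≥ 1 from B, and Firm 2 gets 3 ≥ -2 from D — Nash equilibrium.
(A, D): Firm 1 prefers B (-2 > -3); Firm 2 prefers C (3 > -2) — not an equilibrium.
(B, C): Firm 2 prefers D (-1 > -2) — not an equilibrium.
(B, D): Firm 1 gets -2 ≥ -3 from A, and Firm 2 gets -1 ≥ -2 from C — Nash equilibrium.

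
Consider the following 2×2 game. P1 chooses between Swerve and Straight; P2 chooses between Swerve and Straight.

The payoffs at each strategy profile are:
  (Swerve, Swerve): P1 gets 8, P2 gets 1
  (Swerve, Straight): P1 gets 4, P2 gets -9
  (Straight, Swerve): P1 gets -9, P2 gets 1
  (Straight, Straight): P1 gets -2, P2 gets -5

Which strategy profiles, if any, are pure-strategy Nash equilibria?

(Swerve, Swerve): P1 gets 8 ≥ -9 from Straight, and P2 gets 1 ≥ -9 from Straight — Nash equilibrium.
(Swerve, Straight): P2 prefers Swerve (1 > -9) — not an equilibrium.
(Straight, Swerve): P1 prefers Swerve (8 > -9) — not an equilibrium.
(Straight, Straight): P1 prefers Swerve (4 > -2); P2 prefers Swerve (1 > -5) — not an equilibrium.

(Swerve, Swerve)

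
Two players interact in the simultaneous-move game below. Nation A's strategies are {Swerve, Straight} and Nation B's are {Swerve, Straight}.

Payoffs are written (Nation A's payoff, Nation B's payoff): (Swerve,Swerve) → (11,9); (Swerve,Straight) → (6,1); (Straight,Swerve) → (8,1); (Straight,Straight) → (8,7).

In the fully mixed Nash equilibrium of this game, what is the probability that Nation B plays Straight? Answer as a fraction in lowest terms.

Let q be the probability that Nation B plays Swerve. In a completely mixed equilibrium, Nation A must be indifferent between Swerve and Straight.
Nation A's expected payoff from Swerve is 11q + 6(1−q); from Straight it is 8q + 8(1−q).
Setting these equal: 5q + 6 = 8, so q = 2/5.
Therefore Nation B plays Straight with probability 1 − 2/5 = 3/5.

3/5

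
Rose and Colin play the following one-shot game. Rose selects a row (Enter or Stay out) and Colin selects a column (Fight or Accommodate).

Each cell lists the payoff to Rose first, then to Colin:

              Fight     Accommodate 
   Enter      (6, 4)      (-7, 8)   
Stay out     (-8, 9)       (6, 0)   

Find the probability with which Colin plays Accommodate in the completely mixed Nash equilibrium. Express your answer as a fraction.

Let q be the probability that Colin plays Fight. In a completely mixed equilibrium, Rose must be indifferent between Enter and Stay out.
Rose's expected payoff from Enter is 6q − 7(1−q); from Stay out it is −8q + 6(1−q).
Setting these equal: 13q − 7 = −14q + 6, so q = 13/27.
Therefore Colin plays Accommodate with probability 1 − 13/27 = 14/27.

14/27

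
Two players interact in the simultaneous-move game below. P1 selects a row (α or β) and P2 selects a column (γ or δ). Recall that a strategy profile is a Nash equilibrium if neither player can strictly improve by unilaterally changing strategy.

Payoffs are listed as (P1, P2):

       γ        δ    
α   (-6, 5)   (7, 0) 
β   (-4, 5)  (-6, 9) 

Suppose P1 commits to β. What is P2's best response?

Against β, P2 earns 5 from γ and 9 from δ.
So δ is the best response.

δ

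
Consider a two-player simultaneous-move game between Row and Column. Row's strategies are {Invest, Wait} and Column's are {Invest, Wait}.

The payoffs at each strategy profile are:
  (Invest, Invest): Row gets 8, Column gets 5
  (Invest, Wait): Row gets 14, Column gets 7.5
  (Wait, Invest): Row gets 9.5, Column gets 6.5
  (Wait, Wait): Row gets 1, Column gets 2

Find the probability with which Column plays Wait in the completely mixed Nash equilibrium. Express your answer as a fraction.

Let y be the probability that Column plays Invest. In a completely mixed equilibrium, Row must be indifferent between Invest and Wait.
Row's expected payoff from Invest is 8y + 14(1−y); from Wait it is 9.5y + (1−y).
Setting these equal: −6y + 14 = 8.5y + 1, so y = 26/29.
Therefore Column plays Wait with probability 1 − 26/29 = 3/29.

3/29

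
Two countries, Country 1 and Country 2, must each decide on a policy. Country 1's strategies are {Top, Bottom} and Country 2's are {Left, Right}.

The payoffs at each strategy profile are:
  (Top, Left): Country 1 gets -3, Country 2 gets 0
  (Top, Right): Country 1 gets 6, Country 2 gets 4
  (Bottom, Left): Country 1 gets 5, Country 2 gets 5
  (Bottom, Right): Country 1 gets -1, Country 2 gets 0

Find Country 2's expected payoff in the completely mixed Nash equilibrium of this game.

First find p, the probability Country 1 plays Top, from Country 2's indifference between Left and Right: 5(1−p) = 4p, giving p = 5/9.
Since Country 2 is indifferent in equilibrium, Country 2's expected payoff equals the payoff from either column against (5/9, 4/9). Using Left: 5(4/9) = 20/9.

20/9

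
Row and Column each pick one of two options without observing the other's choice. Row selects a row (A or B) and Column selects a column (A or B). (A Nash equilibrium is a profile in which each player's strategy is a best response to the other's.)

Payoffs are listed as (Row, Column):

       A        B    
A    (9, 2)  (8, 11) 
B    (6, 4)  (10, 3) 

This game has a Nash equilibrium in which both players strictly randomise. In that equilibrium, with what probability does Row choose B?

9/10

Let p be the probability that Row plays A. In a completely mixed equilibrium, Column must be indifferent between A and B.
Column's expected payoff from A is 2p + 4(1−p); from B it is 11p + 3(1−p).
Setting these equal: −2p + 4 = 8p + 3, so p = 1/10.
Therefore Row plays B with probability 1 − 1/10 = 9/10.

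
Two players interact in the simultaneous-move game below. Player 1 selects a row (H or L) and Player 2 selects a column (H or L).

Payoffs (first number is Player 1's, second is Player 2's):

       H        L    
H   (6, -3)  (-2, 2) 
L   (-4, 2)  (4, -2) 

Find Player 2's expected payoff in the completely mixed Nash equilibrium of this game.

First find p, the probability Player 1 plays H, from Player 2's indifference between H and L: −3p + 2(1−p) = 2p − 2(1−p), giving p = 4/9.
Since Player 2 is indifferent in equilibrium, Player 2's expected payoff equals the payoff from either column against (4/9, 5/9). Using H: −3(4/9) + 2(5/9) = -2/9.

-2/9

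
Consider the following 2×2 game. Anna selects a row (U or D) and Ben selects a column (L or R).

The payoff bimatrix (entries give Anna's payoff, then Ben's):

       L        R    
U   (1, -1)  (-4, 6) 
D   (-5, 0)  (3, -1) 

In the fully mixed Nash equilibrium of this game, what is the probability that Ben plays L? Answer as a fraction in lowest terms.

7/13

Let q be the probability that Ben plays L. In a completely mixed equilibrium, Anna must be indifferent between U and D.
Anna's expected payoff from U is q − 4(1−q); from D it is −5q + 3(1−q).
Setting these equal: 5q − 4 = −8q + 3, so q = 7/13.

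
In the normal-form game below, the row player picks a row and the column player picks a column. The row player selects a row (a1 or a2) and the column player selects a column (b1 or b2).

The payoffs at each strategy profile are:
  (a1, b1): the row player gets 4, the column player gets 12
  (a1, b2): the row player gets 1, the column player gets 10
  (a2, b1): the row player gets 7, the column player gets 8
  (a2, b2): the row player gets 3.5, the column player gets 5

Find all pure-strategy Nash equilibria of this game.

(a2, b1)

(a1, b1): the row player prefers a2 (7 > 4) — not an equilibrium.
(a1, b2): the row player prefers a2 (3.5 > 1); the column player prefers b1 (12 > 10) — not an equilibrium.
(a2, b1): the row player gets 7 ≥ 4 from a1, and the column player gets 8 ≥ 5 from b2 — Nash equilibrium.
(a2, b2): the column player prefers b1 (8 > 5) — not an equilibrium.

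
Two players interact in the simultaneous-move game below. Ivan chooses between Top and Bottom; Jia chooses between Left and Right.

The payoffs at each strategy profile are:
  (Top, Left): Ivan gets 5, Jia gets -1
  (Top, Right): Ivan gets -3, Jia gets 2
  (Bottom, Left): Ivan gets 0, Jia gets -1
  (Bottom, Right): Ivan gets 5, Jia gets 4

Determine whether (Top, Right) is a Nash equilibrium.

No

At (Top, Right), Ivan earns -3; switching to Bottom would give 5, so Ivan would deviate.
Jia earns 2; switching to Left would give -1, so Jia has no profitable deviation.
Since at least one player can profitably deviate, this is not a Nash equilibrium.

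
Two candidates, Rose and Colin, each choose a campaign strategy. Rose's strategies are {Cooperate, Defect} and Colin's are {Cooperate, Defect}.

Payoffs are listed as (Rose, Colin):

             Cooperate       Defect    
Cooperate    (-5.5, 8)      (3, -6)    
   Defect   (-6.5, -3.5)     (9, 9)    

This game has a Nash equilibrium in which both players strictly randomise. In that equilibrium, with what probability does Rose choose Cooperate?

Let r be the probability that Rose plays Cooperate. In a completely mixed equilibrium, Colin must be indifferent between Cooperate and Defect.
Colin's expected payoff from Cooperate is 8r − 3.5(1−r); from Defect it is −6r + 9(1−r).
Setting these equal: 11.5r − 3.5 = −15r + 9, so r = 25/53.

25/53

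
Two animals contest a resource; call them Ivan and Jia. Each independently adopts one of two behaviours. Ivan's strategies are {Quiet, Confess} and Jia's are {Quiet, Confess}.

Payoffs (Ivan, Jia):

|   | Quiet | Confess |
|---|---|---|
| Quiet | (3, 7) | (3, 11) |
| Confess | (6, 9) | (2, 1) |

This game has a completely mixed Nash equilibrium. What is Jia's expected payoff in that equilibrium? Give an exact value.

23/3

First find x, the probability Ivan plays Quiet, from Jia's indifference between Quiet and Confess: 7x + 9(1−x) = 11x + (1−x), giving x = 2/3.
Since Jia is indifferent in equilibrium, Jia's expected payoff equals the payoff from either column against (2/3, 1/3). Using Quiet: 7(2/3) + 9(1/3) = 23/3.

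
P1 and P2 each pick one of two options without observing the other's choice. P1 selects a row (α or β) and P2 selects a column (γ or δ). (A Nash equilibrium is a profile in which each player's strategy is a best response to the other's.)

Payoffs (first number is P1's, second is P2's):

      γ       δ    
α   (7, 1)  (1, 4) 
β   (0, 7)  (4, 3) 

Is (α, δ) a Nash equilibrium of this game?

No

At (α, δ), P1 earns 1; switching to β would give 4, so P1 would deviate.
P2 earns 4; switching to γ would give 1, so P2 has no profitable deviation.
Since at least one player can profitably deviate, this is not a Nash equilibrium.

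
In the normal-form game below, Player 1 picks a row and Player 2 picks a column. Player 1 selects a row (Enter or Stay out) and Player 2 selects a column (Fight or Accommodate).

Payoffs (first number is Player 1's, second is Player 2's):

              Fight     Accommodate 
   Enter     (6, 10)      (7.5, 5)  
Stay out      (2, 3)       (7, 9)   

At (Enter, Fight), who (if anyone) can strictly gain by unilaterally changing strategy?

Neither

Player 1 at (Enter, Fight) earns 6; deviating to Stay out yields 2 — not better.
Player 2 earns 10; deviating to Accommodate yields 5 — not better.
Neither player can strictly improve; the profile is a Nash equilibrium.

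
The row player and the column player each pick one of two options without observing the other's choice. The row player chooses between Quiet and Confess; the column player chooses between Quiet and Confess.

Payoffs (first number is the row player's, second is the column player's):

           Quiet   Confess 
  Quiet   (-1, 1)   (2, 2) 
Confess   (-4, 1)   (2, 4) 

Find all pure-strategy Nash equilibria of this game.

(Quiet, Quiet): the column player prefers Confess (2 > 1) — not an equilibrium.
(Quiet, Confess): the row player gets 2 ≥ 2 from Confess, and the column player gets 2 ≥ 1 from Quiet — Nash equilibrium.
(Confess, Quiet): the row player prefers Quiet (-1 > -4); the column player prefers Confess (4 > 1) — not an equilibrium.
(Confess, Confess): the row player gets 2 ≥ 2 from Quiet, and the column player gets 4 ≥ 1 from Quiet — Nash equilibrium.

(Quiet, Confess) and (Confess, Confess)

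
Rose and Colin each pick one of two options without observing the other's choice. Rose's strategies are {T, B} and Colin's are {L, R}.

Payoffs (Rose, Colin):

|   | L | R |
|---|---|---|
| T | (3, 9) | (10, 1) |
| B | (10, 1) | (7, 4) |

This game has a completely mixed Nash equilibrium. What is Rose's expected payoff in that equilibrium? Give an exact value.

79/10

First find q, the probability Colin plays L, from Rose's indifference between T and B: 3q + 10(1−q) = 10q + 7(1−q), giving q = 3/10.
Since Rose is indifferent in equilibrium, Rose's expected payoff equals the payoff from either row against (3/10, 7/10). Using T: 3(3/10) + 10(7/10) = 79/10.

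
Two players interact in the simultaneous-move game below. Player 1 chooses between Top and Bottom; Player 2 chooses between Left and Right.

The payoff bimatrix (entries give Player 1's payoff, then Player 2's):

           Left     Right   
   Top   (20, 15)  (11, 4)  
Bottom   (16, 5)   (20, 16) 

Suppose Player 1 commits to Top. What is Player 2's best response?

Left

Against Top, Player 2 earns 15 from Left and 4 from Right.
So Left is the best response.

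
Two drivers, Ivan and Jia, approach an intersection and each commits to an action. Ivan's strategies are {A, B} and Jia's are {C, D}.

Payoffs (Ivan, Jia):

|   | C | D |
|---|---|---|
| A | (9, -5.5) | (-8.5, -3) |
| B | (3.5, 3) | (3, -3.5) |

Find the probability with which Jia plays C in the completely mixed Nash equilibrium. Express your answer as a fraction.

23/34

Let q be the probability that Jia plays C. In a completely mixed equilibrium, Ivan must be indifferent between A and B.
Ivan's expected payoff from A is 9q − 8.5(1−q); from B it is 3.5q + 3(1−q).
Setting these equal: 17.5q − 8.5 = 0.5q + 3, so q = 23/34.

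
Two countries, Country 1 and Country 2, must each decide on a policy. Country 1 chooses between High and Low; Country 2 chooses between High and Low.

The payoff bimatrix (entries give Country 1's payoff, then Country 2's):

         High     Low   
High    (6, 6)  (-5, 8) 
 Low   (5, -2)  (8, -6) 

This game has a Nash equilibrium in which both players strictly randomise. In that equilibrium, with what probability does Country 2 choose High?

13/14

Let y be the probability that Country 2 plays High. In a completely mixed equilibrium, Country 1 must be indifferent between High and Low.
Country 1's expected payoff from High is 6y − 5(1−y); from Low it is 5y + 8(1−y).
Setting these equal: 11y − 5 = −3y + 8, so y = 13/14.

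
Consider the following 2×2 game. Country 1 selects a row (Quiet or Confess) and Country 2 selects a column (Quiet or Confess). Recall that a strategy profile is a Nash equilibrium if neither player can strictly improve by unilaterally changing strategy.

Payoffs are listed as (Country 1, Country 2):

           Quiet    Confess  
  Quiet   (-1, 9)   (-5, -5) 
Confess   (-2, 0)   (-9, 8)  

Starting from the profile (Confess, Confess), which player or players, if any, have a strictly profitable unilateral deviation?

Country 1 at (Confess, Confess) earns -9; deviating to Quiet yields -5 — a strict improvement.
Country 2 earns 8; deviating to Quiet yields 0 — not better.
Only Country 1 has a strictly profitable deviation.

Country 1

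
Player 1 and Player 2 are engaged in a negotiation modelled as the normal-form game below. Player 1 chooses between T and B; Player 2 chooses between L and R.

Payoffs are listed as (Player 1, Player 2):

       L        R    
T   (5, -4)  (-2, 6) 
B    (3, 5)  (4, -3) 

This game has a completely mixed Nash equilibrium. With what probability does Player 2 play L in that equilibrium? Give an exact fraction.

Let c be the probability that Player 2 plays L. In a completely mixed equilibrium, Player 1 must be indifferent between T and B.
Player 1's expected payoff from T is 5c − 2(1−c); from B it is 3c + 4(1−c).
Setting these equal: 7c − 2 = −c + 4, so c = 3/4.

3/4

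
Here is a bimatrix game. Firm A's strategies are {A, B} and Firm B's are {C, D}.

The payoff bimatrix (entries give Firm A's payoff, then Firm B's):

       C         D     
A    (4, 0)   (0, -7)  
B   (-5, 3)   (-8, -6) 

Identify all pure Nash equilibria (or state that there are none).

(A, C): Firm A gets 4 ≥ -5 from B, and Firm B gets 0 ≥ -7 from D — Nash equilibrium.
(A, D): Firm B prefers C (0 > -7) — not an equilibrium.
(B, C): Firm A prefers A (4 > -5) — not an equilibrium.
(B, D): Firm A prefers A (0 > -8); Firm B prefers C (3 > -6) — not an equilibrium.

(A, C)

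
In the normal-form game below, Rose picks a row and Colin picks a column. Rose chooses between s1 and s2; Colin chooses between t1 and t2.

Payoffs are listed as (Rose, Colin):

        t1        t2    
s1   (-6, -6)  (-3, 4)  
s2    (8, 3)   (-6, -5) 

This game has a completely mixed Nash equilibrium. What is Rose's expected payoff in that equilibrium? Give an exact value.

First find q, the probability Colin plays t1, from Rose's indifference between s1 and s2: −6q − 3(1−q) = 8q − 6(1−q), giving q = 3/17.
Since Rose is indifferent in equilibrium, Rose's expected payoff equals the payoff from either row against (3/17, 14/17). Using s1: −6(3/17) − 3(14/17) = -60/17.

-60/17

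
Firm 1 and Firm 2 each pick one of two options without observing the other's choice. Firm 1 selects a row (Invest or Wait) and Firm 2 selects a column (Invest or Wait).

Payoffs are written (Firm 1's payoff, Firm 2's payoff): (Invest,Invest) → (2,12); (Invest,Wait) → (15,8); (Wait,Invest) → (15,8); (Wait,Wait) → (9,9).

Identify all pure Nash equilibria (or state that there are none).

(Invest, Invest): Firm 1 prefers Wait (15 > 2) — not an equilibrium.
(Invest, Wait): Firm 2 prefers Invest (12 > 8) — not an equilibrium.
(Wait, Invest): Firm 2 prefers Wait (9 > 8) — not an equilibrium.
(Wait, Wait): Firm 1 prefers Invest (15 > 9) — not an equilibrium.

none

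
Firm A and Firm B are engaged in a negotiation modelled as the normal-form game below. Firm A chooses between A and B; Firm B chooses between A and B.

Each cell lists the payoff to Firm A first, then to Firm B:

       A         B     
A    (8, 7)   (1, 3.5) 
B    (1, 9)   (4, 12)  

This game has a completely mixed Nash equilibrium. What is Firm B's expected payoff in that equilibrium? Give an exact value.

105/13

First find p, the probability Firm A plays A, from Firm B's indifference between A and B: 7p + 9(1−p) = 3.5p + 12(1−p), giving p = 6/13.
Since Firm B is indifferent in equilibrium, Firm B's expected payoff equals the payoff from either column against (6/13, 7/13). Using A: 7(6/13) + 9(7/13) = 105/13.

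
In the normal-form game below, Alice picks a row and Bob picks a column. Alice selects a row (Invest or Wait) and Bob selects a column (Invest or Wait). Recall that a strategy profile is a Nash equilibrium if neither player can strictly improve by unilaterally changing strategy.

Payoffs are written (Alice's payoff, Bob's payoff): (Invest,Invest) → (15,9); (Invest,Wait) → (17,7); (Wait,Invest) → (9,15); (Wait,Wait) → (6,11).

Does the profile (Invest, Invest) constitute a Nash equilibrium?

At (Invest, Invest), Alice earns 15; switching to Wait would give 9, so Alice has no profitable deviation.
Bob earns 9; switching to Wait would give 7, so Bob has no profitable deviation.
Neither player can gain by a unilateral deviation, so this profile is a Nash equilibrium.

Yes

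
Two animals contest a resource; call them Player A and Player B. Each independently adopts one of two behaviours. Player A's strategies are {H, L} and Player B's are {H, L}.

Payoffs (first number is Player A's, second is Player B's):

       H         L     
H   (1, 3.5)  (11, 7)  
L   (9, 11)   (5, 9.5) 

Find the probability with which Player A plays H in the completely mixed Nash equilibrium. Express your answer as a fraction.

3/10

Let p be the probability that Player A plays H. In a completely mixed equilibrium, Player B must be indifferent between H and L.
Player B's expected payoff from H is 3.5p + 11(1−p); from L it is 7p + 9.5(1−p).
Setting these equal: −7.5p + 11 = −2.5p + 9.5, so p = 3/10.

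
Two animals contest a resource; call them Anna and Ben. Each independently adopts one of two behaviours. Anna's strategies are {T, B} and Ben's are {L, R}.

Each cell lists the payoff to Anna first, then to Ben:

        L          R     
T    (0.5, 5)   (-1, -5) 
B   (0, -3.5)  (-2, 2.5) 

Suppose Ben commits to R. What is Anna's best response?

Against R, Anna earns -1 from T and -2 from B.
So T is the best response.

T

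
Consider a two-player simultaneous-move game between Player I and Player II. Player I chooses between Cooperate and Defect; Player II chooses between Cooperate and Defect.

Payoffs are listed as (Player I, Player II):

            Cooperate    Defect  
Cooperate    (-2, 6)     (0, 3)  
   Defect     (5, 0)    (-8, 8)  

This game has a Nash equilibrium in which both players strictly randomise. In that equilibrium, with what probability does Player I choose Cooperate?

Let x be the probability that Player I plays Cooperate. In a completely mixed equilibrium, Player II must be indifferent between Cooperate and Defect.
Player II's expected payoff from Cooperate is 6x; from Defect it is 3x + 8(1−x).
Setting these equal: 6x = −5x + 8, so x = 8/11.

8/11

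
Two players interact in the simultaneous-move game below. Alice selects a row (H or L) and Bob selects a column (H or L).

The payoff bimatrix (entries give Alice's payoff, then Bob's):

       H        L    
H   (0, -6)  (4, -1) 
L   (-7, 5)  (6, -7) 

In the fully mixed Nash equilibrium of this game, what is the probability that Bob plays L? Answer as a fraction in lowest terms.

Let q be the probability that Bob plays H. In a completely mixed equilibrium, Alice must be indifferent between H and L.
Alice's expected payoff from H is 4(1−q); from L it is −7q + 6(1−q).
Setting these equal: −4q + 4 = −13q + 6, so q = 2/9.
Therefore Bob plays L with probability 1 − 2/9 = 7/9.

7/9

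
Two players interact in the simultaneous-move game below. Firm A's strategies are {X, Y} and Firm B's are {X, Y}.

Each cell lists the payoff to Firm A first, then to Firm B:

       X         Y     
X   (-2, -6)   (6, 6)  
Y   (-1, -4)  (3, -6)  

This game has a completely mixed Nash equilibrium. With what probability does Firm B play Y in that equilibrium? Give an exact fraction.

Let y be the probability that Firm B plays X. In a completely mixed equilibrium, Firm A must be indifferent between X and Y.
Firm A's expected payoff from X is −2y + 6(1−y); from Y it is −y + 3(1−y).
Setting these equal: −8y + 6 = −4y + 3, so y = 3/4.
Therefore Firm B plays Y with probability 1 − 3/4 = 1/4.

1/4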